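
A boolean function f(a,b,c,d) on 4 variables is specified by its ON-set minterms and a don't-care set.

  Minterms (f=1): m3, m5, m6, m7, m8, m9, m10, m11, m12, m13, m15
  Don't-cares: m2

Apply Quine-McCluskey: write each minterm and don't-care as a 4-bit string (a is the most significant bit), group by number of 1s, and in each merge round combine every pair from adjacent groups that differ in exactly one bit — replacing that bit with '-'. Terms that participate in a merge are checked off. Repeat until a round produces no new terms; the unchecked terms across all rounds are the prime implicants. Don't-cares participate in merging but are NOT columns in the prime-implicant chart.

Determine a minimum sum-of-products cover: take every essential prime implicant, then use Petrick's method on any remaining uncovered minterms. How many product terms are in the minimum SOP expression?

Round 0: 0010✓ 0011✓ 0101✓ 0110✓ 0111✓ 1000✓ 1001✓ 1010✓ 1011✓ 1100✓ 1101✓ 1111✓
Round 1: -010✓ -011✓ -101✓ -111✓ 0-10✓ 0-11✓ 001-✓ 01-1✓ 011-✓ 1-00✓ 1-01✓ 1-11✓ 10-0✓ 10-1✓ 100-✓ 101-✓ 11-1✓ 110-✓
Round 2: --11 -01- -1-1 0-1- 1--1 1-0- 10--
PIs = {--11, -01-, -1-1, 0-1-, 1--1, 1-0-, 10--}
Coverage chart:
  m3: --11,-01-,0-1-
  m5: -1-1 ←essential
  m6: 0-1- ←essential
  m7: --11,-1-1,0-1-
  m8: 1-0-,10--
  m9: 1--1,1-0-,10--
  m10: -01-,10--
  m11: --11,-01-,1--1,10--
  m12: 1-0- ←essential
  m13: -1-1,1--1,1-0-
  m15: --11,-1-1,1--1
Essential: -1-1, 0-1-, 1-0-
Petrick residual → -01-
Min cover (4 terms): b'c + bd + a'c + ac'

4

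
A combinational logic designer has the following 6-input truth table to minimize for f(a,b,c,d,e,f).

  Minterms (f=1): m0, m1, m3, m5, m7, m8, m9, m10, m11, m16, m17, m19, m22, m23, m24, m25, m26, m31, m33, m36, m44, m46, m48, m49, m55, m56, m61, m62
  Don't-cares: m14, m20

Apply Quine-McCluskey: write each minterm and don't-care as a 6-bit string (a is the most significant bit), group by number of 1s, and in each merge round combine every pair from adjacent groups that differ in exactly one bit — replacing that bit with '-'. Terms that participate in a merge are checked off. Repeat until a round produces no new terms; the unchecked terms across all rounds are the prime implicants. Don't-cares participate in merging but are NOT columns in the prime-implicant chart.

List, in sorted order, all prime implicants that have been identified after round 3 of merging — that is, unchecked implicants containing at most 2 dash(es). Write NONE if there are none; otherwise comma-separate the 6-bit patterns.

[col 0] 000000*, 000001*, 000011*, 000101*, 000111*, 001000*, 001001*, 001010*, 001011*, 001110*, 010000*, 010001*, 010011*, 010100*, 010110*, 010111*, 011000*, 011001*, 011010*, 011111*, 100001*, 100100*, 101100*, 101110*, 110000*, 110001*, 110111*, 111000*, 111101, 111110*
[col 1] -00001*, -01110, -10000*, -10001*, -10111, -11000*, 0-0000*, 0-0001*, 0-0011*, 0-0111*, 0-1000*, 0-1001*, 0-1010*, 00-000*, 00-001*, 00-011*, 000-01*, 000-11*, 0000-1*, 00000-*, 0001-1*, 001-10, 0010-0*, 0010-1*, 00100-*, 00101-*, 01-000*, 01-001*, 01-111, 010-00, 010-11*, 0100-1*, 01000-*, 0101-0, 01011-, 0110-0*, 01100-*, 1-0001*, 1-1110, 10-100, 1011-0, 11-000*, 11000-*
[col 2] --0001, -1-000, -1000-, 0--000*, 0--001*, 0-0-11, 0-00-1, 0-000-*, 0-10-0, 0-100-*, 00-0-1, 00-00-*, 000--1, 0010--, 01-00-*
[col 3] 0--00-
Prime implicants: --0001, -01110, -1-000, -1000-, -10111, 0--00-, 0-0-11, 0-00-1, 0-10-0, 00-0-1, 000--1, 001-10, 0010--, 01-111, 010-00, 0101-0, 01011-, 1-1110, 10-100, 1011-0, 111101

--0001, -01110, -1-000, -1000-, -10111, 0-0-11, 0-00-1, 0-10-0, 00-0-1, 000--1, 001-10, 0010--, 01-111, 010-00, 0101-0, 01011-, 1-1110, 10-100, 1011-0, 111101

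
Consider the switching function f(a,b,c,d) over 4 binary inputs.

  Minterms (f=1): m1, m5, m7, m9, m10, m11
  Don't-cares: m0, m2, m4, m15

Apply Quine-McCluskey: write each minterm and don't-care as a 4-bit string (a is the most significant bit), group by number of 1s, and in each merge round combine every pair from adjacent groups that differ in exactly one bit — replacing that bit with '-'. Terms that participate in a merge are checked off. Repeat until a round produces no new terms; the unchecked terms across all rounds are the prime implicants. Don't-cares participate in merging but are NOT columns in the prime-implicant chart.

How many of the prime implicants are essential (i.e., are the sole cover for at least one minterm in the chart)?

0

size-2^0 implicants → 0000(✓)  0001(✓)  0010(✓)  0100(✓)  0101(✓)  0111(✓)  1001(✓)  1010(✓)  1011(✓)  1111(✓)
size-2^1 implicants → -001  -010  -111  0-00(✓)  0-01(✓)  00-0  000-(✓)  01-1  010-(✓)  1-11  10-1  101-
size-2^2 implicants → 0-0-
Unchecked terms (primes): -001, -010, -111, 0-0-, 00-0, 01-1, 1-11, 10-1, 101-
Minterm coverage:
  m1 ⊆ -001,0-0-
  m5 ⊆ 0-0-,01-1
  m7 ⊆ -111,01-1
  m9 ⊆ -001,10-1
  m10 ⊆ -010,101-
  m11 ⊆ 1-11,10-1,101-
(no essential prime implicants)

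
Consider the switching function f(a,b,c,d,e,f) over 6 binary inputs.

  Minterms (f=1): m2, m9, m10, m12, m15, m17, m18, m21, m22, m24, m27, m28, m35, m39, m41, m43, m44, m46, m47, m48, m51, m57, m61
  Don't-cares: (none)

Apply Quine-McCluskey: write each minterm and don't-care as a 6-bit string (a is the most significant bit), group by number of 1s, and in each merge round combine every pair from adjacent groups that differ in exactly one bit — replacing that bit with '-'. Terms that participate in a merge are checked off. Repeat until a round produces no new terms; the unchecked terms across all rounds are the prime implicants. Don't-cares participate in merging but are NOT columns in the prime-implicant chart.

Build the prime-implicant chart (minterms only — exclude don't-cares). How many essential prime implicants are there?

11

Round 0: 000010✓ 001001✓ 001010✓ 001100✓ 001111✓ 010001✓ 010010✓ 010101✓ 010110✓ 011000✓ 011011 011100✓ 100011✓ 100111✓ 101001✓ 101011✓ 101100✓ 101110✓ 101111✓ 110000 110011✓ 111001✓ 111101✓
Round 1: -01001 -01100 -01111 0-0010 0-1100 00-010 010-01 010-10 011-00 1-0011 1-1001 10-011✓ 10-111✓ 100-11✓ 101-11✓ 1010-1 1011-0 10111- 111-01
Round 2: 10--11
PIs = {-01001, -01100, -01111, 0-0010, 0-1100, 00-010, 010-01, 010-10, 011-00, 011011, 1-0011, 1-1001, 10--11, 1010-1, 1011-0, 10111-, 110000, 111-01}
Coverage chart:
  m2: 0-0010,00-010
  m9: -01001 ←essential
  m10: 00-010 ←essential
  m12: -01100,0-1100
  m15: -01111 ←essential
  m17: 010-01 ←essential
  m18: 0-0010,010-10
  m21: 010-01 ←essential
  m22: 010-10 ←essential
  m24: 011-00 ←essential
  m27: 011011 ←essential
  m28: 0-1100,011-00
  m35: 1-0011,10--11
  m39: 10--11 ←essential
  m41: -01001,1-1001,1010-1
  m43: 10--11,1010-1
  m44: -01100,1011-0
  m46: 1011-0,10111-
  m47: -01111,10--11,10111-
  m48: 110000 ←essential
  m51: 1-0011 ←essential
  m57: 1-1001,111-01
  m61: 111-01 ←essential
Essential: -01001, -01111, 00-010, 010-01, 010-10, 011-00, 011011, 1-0011, 10--11, 110000, 111-01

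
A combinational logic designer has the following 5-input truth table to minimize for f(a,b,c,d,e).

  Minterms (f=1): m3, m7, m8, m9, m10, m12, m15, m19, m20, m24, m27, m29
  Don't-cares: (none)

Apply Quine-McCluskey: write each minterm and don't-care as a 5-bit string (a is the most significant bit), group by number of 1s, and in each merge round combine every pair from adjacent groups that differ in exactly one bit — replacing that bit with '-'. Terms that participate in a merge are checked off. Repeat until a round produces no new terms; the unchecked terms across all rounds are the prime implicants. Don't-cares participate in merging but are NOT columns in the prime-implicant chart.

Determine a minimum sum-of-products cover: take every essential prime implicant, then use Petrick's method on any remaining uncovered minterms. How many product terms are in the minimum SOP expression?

[col 0] 00011*, 00111*, 01000*, 01001*, 01010*, 01100*, 01111*, 10011*, 10100, 11000*, 11011*, 11101
[col 1] -0011, -1000, 0-111, 00-11, 01-00, 010-0, 0100-, 1-011
Prime implicants: -0011, -1000, 0-111, 00-11, 01-00, 010-0, 0100-, 1-011, 10100, 11101
PI chart (minterm → PIs covering it):
  3 | -0011,00-11
  7 | 0-111,00-11
  8 | -1000,01-00,010-0,0100-
  9 | 0100-  (sole → essential)
  10 | 010-0  (sole → essential)
  12 | 01-00  (sole → essential)
  15 | 0-111  (sole → essential)
  19 | -0011,1-011
  20 | 10100  (sole → essential)
  24 | -1000  (sole → essential)
  27 | 1-011  (sole → essential)
  29 | 11101  (sole → essential)
Essential prime implicants: -1000, 0-111, 01-00, 010-0, 0100-, 1-011, 10100, 11101
Petrick residual → -0011
Minimum SOP uses 9 PIs: b'c'de + bc'd'e' + a'cde + a'bd'e' + a'bc'e' + a'bc'd' + ac'de + ab'cd'e' + abcd'e

9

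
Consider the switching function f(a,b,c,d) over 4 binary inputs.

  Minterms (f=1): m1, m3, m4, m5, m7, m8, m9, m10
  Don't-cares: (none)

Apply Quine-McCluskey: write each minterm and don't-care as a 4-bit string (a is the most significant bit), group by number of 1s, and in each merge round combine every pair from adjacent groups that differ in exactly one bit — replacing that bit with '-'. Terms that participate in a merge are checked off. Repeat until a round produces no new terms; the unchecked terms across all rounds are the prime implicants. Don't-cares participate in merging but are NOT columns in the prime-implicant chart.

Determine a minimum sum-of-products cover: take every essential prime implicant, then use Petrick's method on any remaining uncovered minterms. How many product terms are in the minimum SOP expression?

4

[col 0] 0001*, 0011*, 0100*, 0101*, 0111*, 1000*, 1001*, 1010*
[col 1] -001, 0-01*, 0-11*, 00-1*, 01-1*, 010-, 10-0, 100-
[col 2] 0--1
Prime implicants: -001, 0--1, 010-, 10-0, 100-
PI chart (minterm → PIs covering it):
  1 | -001,0--1
  3 | 0--1  (sole → essential)
  4 | 010-  (sole → essential)
  5 | 0--1,010-
  7 | 0--1  (sole → essential)
  8 | 10-0,100-
  9 | -001,100-
  10 | 10-0  (sole → essential)
Essential prime implicants: 0--1, 010-, 10-0
Petrick residual → -001
Minimum SOP uses 4 PIs: b'c'd + a'd + a'bc' + ab'd'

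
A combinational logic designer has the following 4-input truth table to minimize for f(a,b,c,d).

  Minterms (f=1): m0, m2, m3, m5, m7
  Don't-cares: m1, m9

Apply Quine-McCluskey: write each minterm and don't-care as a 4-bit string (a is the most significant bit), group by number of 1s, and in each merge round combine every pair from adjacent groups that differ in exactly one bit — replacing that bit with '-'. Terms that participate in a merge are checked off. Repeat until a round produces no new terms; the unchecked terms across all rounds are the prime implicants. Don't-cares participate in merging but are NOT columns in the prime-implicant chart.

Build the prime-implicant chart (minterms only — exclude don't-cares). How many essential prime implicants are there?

[col 0] 0000*, 0001*, 0010*, 0011*, 0101*, 0111*, 1001*
[col 1] -001, 0-01*, 0-11*, 00-0*, 00-1*, 000-*, 001-*, 01-1*
[col 2] 0--1, 00--
Prime implicants: -001, 0--1, 00--
PI chart (minterm → PIs covering it):
  0 | 00--  (sole → essential)
  2 | 00--  (sole → essential)
  3 | 0--1,00--
  5 | 0--1  (sole → essential)
  7 | 0--1  (sole → essential)
Essential prime implicants: 0--1, 00--

2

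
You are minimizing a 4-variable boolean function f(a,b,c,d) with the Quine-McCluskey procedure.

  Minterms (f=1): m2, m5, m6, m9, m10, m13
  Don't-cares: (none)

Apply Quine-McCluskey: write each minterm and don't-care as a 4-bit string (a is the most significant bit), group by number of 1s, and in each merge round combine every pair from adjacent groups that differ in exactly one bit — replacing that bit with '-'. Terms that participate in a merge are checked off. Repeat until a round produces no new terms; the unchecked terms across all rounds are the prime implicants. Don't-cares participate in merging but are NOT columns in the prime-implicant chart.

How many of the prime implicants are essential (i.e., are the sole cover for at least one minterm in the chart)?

size-2^0 implicants → 0010(✓)  0101(✓)  0110(✓)  1001(✓)  1010(✓)  1101(✓)
size-2^1 implicants → -010  -101  0-10  1-01
Unchecked terms (primes): -010, -101, 0-10, 1-01
Minterm coverage:
  m2 ⊆ -010,0-10
  m5 ⊆ -101 [E]
  m6 ⊆ 0-10 [E]
  m9 ⊆ 1-01 [E]
  m10 ⊆ -010 [E]
  m13 ⊆ -101,1-01
E = {-010, -101, 0-10, 1-01}

4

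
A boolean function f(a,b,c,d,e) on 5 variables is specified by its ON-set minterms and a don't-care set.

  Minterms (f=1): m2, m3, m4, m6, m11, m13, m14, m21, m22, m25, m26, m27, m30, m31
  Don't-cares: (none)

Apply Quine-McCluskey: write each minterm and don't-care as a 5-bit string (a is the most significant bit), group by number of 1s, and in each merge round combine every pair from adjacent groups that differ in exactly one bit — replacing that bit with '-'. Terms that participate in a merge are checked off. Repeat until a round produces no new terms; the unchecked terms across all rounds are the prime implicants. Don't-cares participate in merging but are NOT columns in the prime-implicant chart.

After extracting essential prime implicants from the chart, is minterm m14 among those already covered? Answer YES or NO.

YES

size-2^0 implicants → 00010(✓)  00011(✓)  00100(✓)  00110(✓)  01011(✓)  01101  01110(✓)  10101  10110(✓)  11001(✓)  11010(✓)  11011(✓)  11110(✓)  11111(✓)
size-2^1 implicants → -0110(✓)  -1011  -1110(✓)  0-011  0-110(✓)  00-10  0001-  001-0  1-110(✓)  11-10(✓)  11-11(✓)  110-1  1101-(✓)  1111-(✓)
size-2^2 implicants → --110  11-1-
Unchecked terms (primes): --110, -1011, 0-011, 00-10, 0001-, 001-0, 01101, 10101, 11-1-, 110-1
Minterm coverage:
  m2 ⊆ 00-10,0001-
  m3 ⊆ 0-011,0001-
  m4 ⊆ 001-0 [E]
  m6 ⊆ --110,00-10,001-0
  m11 ⊆ -1011,0-011
  m13 ⊆ 01101 [E]
  m14 ⊆ --110 [E]
  m21 ⊆ 10101 [E]
  m22 ⊆ --110 [E]
  m25 ⊆ 110-1 [E]
  m26 ⊆ 11-1- [E]
  m27 ⊆ -1011,11-1-,110-1
  m30 ⊆ --110,11-1-
  m31 ⊆ 11-1- [E]
E = {--110, 001-0, 01101, 10101, 11-1-, 110-1}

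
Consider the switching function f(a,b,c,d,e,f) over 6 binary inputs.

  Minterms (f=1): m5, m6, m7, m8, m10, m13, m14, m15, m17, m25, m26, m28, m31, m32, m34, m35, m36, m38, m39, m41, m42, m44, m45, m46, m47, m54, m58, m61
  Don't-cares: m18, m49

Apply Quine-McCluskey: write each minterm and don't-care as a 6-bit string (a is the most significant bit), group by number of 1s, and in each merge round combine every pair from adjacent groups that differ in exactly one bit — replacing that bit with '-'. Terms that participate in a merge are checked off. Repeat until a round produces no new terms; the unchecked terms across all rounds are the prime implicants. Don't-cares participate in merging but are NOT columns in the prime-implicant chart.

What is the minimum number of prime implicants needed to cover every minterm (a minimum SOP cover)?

Round 0: 000101✓ 000110✓ 000111✓ 001000✓ 001010✓ 001101✓ 001110✓ 001111✓ 010001✓ 010010✓ 011001✓ 011010✓ 011100 011111✓ 100000✓ 100010✓ 100011✓ 100100✓ 100110✓ 100111✓ 101001✓ 101010✓ 101100✓ 101101✓ 101110✓ 101111✓ 110001✓ 110110✓ 111010✓ 111101✓
Round 1: -00110✓ -00111✓ -01010✓ -01101✓ -01110✓ -01111✓ -10001 -11010✓ 0-1010✓ 0-1111 00-101✓ 00-110✓ 00-111✓ 0001-1✓ 00011-✓ 001-10✓ 0010-0 0011-1✓ 00111-✓ 01-001 01-010 1-0110 1-1010✓ 1-1101 10-010✓ 10-100✓ 10-110✓ 10-111✓ 100-00✓ 100-10✓ 100-11✓ 1000-0✓ 10001-✓ 1001-0✓ 10011-✓ 101-01 101-10✓ 1011-0✓ 1011-1✓ 10110-✓ 10111-✓
Round 2: --1010 -0-110✓ -0-111✓ -0011-✓ -01-10 -011-1 -0111-✓ 00-1-1 00-11-✓ 10--10 10-1-0 10-11-✓ 100--0 100-1- 1011--
Round 3: -0-11-
PIs = {--1010, -0-11-, -01-10, -011-1, -10001, 0-1111, 00-1-1, 0010-0, 01-001, 01-010, 011100, 1-0110, 1-1101, 10--10, 10-1-0, 100--0, 100-1-, 101-01, 1011--}
Coverage chart:
  m5: 00-1-1 ←essential
  m6: -0-11- ←essential
  m7: -0-11-,00-1-1
  m8: 0010-0 ←essential
  m10: --1010,-01-10,0010-0
  m13: -011-1,00-1-1
  m14: -0-11-,-01-10
  m15: -0-11-,-011-1,0-1111,00-1-1
  m17: -10001,01-001
  m25: 01-001 ←essential
  m26: --1010,01-010
  m28: 011100 ←essential
  m31: 0-1111 ←essential
  m32: 100--0 ←essential
  m34: 10--10,100--0,100-1-
  m35: 100-1- ←essential
  m36: 10-1-0,100--0
  m38: -0-11-,1-0110,10--10,10-1-0,100--0,100-1-
  m39: -0-11-,100-1-
  m41: 101-01 ←essential
  m42: --1010,-01-10,10--10
  m44: 10-1-0,1011--
  m45: -011-1,1-1101,101-01,1011--
  m46: -0-11-,-01-10,10--10,10-1-0,1011--
  m47: -0-11-,-011-1,1011--
  m54: 1-0110 ←essential
  m58: --1010 ←essential
  m61: 1-1101 ←essential
Essential: --1010, -0-11-, 0-1111, 00-1-1, 0010-0, 01-001, 011100, 1-0110, 1-1101, 100--0, 100-1-, 101-01
Petrick residual → 10-1-0
Min cover (13 terms): cd'ef' + b'de + a'cdef + a'b'df + a'b'cd'f' + a'bd'e'f + a'bcde'f' + ac'def' + acde'f + ab'df' + ab'c'f' + ab'c'e + ab'ce'f

13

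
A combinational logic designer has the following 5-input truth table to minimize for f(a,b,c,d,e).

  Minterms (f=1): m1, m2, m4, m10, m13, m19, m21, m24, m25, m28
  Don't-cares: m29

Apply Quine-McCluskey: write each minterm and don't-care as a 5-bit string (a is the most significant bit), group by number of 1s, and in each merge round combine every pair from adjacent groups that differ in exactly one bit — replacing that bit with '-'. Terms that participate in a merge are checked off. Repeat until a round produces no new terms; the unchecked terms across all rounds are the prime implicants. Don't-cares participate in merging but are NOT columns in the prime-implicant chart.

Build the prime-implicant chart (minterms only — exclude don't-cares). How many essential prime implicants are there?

Round 0: 00001 00010✓ 00100 01010✓ 01101✓ 10011 10101✓ 11000✓ 11001✓ 11100✓ 11101✓
Round 1: -1101 0-010 1-101 11-00✓ 11-01✓ 1100-✓ 1110-✓
Round 2: 11-0-
PIs = {-1101, 0-010, 00001, 00100, 1-101, 10011, 11-0-}
Coverage chart:
  m1: 00001 ←essential
  m2: 0-010 ←essential
  m4: 00100 ←essential
  m10: 0-010 ←essential
  m13: -1101 ←essential
  m19: 10011 ←essential
  m21: 1-101 ←essential
  m24: 11-0- ←essential
  m25: 11-0- ←essential
  m28: 11-0- ←essential
Essential: -1101, 0-010, 00001, 00100, 1-101, 10011, 11-0-

7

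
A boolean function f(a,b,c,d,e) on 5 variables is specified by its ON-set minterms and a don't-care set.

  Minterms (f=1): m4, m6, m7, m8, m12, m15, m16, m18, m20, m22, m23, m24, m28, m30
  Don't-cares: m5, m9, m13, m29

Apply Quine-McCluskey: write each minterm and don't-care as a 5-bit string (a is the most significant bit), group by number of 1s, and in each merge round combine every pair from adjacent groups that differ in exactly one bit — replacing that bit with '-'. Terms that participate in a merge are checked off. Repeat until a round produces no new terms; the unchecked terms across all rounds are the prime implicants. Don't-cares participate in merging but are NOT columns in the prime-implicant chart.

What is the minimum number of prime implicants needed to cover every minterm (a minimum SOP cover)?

6

Round 0: 00100✓ 00101✓ 00110✓ 00111✓ 01000✓ 01001✓ 01100✓ 01101✓ 01111✓ 10000✓ 10010✓ 10100✓ 10110✓ 10111✓ 11000✓ 11100✓ 11101✓ 11110✓
Round 1: -0100✓ -0110✓ -0111✓ -1000✓ -1100✓ -1101✓ 0-100✓ 0-101✓ 0-111✓ 001-0✓ 001-1✓ 0010-✓ 0011-✓ 01-00✓ 01-01✓ 0100-✓ 011-1✓ 0110-✓ 1-000✓ 1-100✓ 1-110✓ 10-00✓ 10-10✓ 100-0✓ 101-0✓ 1011-✓ 11-00✓ 111-0✓ 1110-✓
Round 2: --100 -01-0 -011- -1-00 -110- 0-1-1 0-10- 001-- 01-0- 1--00 1-1-0 10--0
PIs = {--100, -01-0, -011-, -1-00, -110-, 0-1-1, 0-10-, 001--, 01-0-, 1--00, 1-1-0, 10--0}
Coverage chart:
  m4: --100,-01-0,0-10-,001--
  m6: -01-0,-011-,001--
  m7: -011-,0-1-1,001--
  m8: -1-00,01-0-
  m12: --100,-1-00,-110-,0-10-,01-0-
  m15: 0-1-1 ←essential
  m16: 1--00,10--0
  m18: 10--0 ←essential
  m20: --100,-01-0,1--00,1-1-0,10--0
  m22: -01-0,-011-,1-1-0,10--0
  m23: -011- ←essential
  m24: -1-00,1--00
  m28: --100,-1-00,-110-,1--00,1-1-0
  m30: 1-1-0 ←essential
Essential: -011-, 0-1-1, 1-1-0, 10--0
Petrick residual → --100, -1-00
Min cover (6 terms): cd'e' + b'cd + bd'e' + a'ce + ace' + ab'e'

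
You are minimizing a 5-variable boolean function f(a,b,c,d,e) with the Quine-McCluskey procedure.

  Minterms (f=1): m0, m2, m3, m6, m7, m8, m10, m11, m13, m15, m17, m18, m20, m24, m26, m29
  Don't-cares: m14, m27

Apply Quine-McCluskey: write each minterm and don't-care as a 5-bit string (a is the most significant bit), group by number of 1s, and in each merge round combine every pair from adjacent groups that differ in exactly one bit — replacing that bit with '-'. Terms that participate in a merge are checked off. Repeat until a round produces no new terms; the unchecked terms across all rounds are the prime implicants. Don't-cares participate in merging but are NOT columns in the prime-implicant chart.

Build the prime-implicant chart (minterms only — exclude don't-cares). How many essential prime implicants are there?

[col 0] 00000*, 00010*, 00011*, 00110*, 00111*, 01000*, 01010*, 01011*, 01101*, 01110*, 01111*, 10001, 10010*, 10100, 11000*, 11010*, 11011*, 11101*
[col 1] -0010*, -1000*, -1010*, -1011*, -1101, 0-000*, 0-010*, 0-011*, 0-110*, 0-111*, 00-10*, 00-11*, 000-0*, 0001-*, 0011-*, 01-10*, 01-11*, 010-0*, 0101-*, 011-1, 0111-*, 1-010*, 110-0*, 1101-*
[col 2] --010, -10-0, -101-, 0--10*, 0--11*, 0-0-0, 0-01-*, 0-11-*, 00-1-*, 01-1-*
[col 3] 0--1-
Prime implicants: --010, -10-0, -101-, -1101, 0--1-, 0-0-0, 011-1, 10001, 10100
PI chart (minterm → PIs covering it):
  0 | 0-0-0  (sole → essential)
  2 | --010,0--1-,0-0-0
  3 | 0--1-  (sole → essential)
  6 | 0--1-  (sole → essential)
  7 | 0--1-  (sole → essential)
  8 | -10-0,0-0-0
  10 | --010,-10-0,-101-,0--1-,0-0-0
  11 | -101-,0--1-
  13 | -1101,011-1
  15 | 0--1-,011-1
  17 | 10001  (sole → essential)
  18 | --010  (sole → essential)
  20 | 10100  (sole → essential)
  24 | -10-0  (sole → essential)
  26 | --010,-10-0,-101-
  29 | -1101  (sole → essential)
Essential prime implicants: --010, -10-0, -1101, 0--1-, 0-0-0, 10001, 10100

7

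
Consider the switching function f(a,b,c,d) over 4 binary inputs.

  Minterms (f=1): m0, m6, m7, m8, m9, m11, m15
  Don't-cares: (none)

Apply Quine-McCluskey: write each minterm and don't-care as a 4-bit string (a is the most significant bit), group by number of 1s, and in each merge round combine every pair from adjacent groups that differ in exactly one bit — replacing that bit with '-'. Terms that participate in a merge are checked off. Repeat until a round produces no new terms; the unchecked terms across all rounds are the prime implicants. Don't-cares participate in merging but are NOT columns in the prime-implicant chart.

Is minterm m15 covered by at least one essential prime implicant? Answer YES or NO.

NO

size-2^0 implicants → 0000(✓)  0110(✓)  0111(✓)  1000(✓)  1001(✓)  1011(✓)  1111(✓)
size-2^1 implicants → -000  -111  011-  1-11  10-1  100-
Unchecked terms (primes): -000, -111, 011-, 1-11, 10-1, 100-
Minterm coverage:
  m0 ⊆ -000 [E]
  m6 ⊆ 011- [E]
  m7 ⊆ -111,011-
  m8 ⊆ -000,100-
  m9 ⊆ 10-1,100-
  m11 ⊆ 1-11,10-1
  m15 ⊆ -111,1-11
E = {-000, 011-}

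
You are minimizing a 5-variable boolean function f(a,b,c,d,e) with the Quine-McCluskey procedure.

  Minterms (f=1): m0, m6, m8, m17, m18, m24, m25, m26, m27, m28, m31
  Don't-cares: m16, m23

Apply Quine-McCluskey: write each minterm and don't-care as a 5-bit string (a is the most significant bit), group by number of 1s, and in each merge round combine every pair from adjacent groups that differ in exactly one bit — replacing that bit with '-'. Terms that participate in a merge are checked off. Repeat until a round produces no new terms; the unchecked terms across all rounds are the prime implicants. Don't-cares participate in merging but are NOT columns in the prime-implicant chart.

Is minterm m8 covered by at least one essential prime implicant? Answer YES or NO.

[col 0] 00000*, 00110, 01000*, 10000*, 10001*, 10010*, 10111*, 11000*, 11001*, 11010*, 11011*, 11100*, 11111*
[col 1] -0000*, -1000*, 0-000*, 1-000*, 1-001*, 1-010*, 1-111, 100-0*, 1000-*, 11-00, 11-11, 110-0*, 110-1*, 1100-*, 1101-*
[col 2] --000, 1-0-0, 1-00-, 110--
Prime implicants: --000, 00110, 1-0-0, 1-00-, 1-111, 11-00, 11-11, 110--
PI chart (minterm → PIs covering it):
  0 | --000  (sole → essential)
  6 | 00110  (sole → essential)
  8 | --000  (sole → essential)
  17 | 1-00-  (sole → essential)
  18 | 1-0-0  (sole → essential)
  24 | --000,1-0-0,1-00-,11-00,110--
  25 | 1-00-,110--
  26 | 1-0-0,110--
  27 | 11-11,110--
  28 | 11-00  (sole → essential)
  31 | 1-111,11-11
Essential prime implicants: --000, 00110, 1-0-0, 1-00-, 11-00

YES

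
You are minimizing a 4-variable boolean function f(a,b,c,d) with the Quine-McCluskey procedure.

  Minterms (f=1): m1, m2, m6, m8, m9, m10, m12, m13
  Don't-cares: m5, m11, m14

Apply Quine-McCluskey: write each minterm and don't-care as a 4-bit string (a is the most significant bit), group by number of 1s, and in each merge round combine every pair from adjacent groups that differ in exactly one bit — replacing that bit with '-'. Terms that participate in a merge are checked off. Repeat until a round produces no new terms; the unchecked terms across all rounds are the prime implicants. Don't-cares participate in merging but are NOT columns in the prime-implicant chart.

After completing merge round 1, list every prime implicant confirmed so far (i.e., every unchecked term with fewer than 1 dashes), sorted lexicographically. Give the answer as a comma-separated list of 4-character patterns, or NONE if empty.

size-2^0 implicants → 0001(✓)  0010(✓)  0101(✓)  0110(✓)  1000(✓)  1001(✓)  1010(✓)  1011(✓)  1100(✓)  1101(✓)  1110(✓)
size-2^1 implicants → -001(✓)  -010(✓)  -101(✓)  -110(✓)  0-01(✓)  0-10(✓)  1-00(✓)  1-01(✓)  1-10(✓)  10-0(✓)  10-1(✓)  100-(✓)  101-(✓)  11-0(✓)  110-(✓)
size-2^2 implicants → --01  --10  1--0  1-0-  10--
Unchecked terms (primes): --01, --10, 1--0, 1-0-, 10--

NONE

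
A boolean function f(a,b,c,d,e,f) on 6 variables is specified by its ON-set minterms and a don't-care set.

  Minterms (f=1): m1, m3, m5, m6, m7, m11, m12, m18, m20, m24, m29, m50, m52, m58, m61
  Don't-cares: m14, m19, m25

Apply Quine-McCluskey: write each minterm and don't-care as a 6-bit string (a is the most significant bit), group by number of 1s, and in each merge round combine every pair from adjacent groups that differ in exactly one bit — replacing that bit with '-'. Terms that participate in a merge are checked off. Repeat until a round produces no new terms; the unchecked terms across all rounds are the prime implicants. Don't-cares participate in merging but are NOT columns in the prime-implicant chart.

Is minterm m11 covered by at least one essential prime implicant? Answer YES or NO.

size-2^0 implicants → 000001(✓)  000011(✓)  000101(✓)  000110(✓)  000111(✓)  001011(✓)  001100(✓)  001110(✓)  010010(✓)  010011(✓)  010100(✓)  011000(✓)  011001(✓)  011101(✓)  110010(✓)  110100(✓)  111010(✓)  111101(✓)
size-2^1 implicants → -10010  -10100  -11101  0-0011  00-011  00-110  000-01(✓)  000-11(✓)  0000-1(✓)  0001-1(✓)  00011-  0011-0  01001-  011-01  01100-  11-010
size-2^2 implicants → 000--1
Unchecked terms (primes): -10010, -10100, -11101, 0-0011, 00-011, 00-110, 000--1, 00011-, 0011-0, 01001-, 011-01, 01100-, 11-010
Minterm coverage:
  m1 ⊆ 000--1 [E]
  m3 ⊆ 0-0011,00-011,000--1
  m5 ⊆ 000--1 [E]
  m6 ⊆ 00-110,00011-
  m7 ⊆ 000--1,00011-
  m11 ⊆ 00-011 [E]
  m12 ⊆ 0011-0 [E]
  m18 ⊆ -10010,01001-
  m20 ⊆ -10100 [E]
  m24 ⊆ 01100- [E]
  m29 ⊆ -11101,011-01
  m50 ⊆ -10010,11-010
  m52 ⊆ -10100 [E]
  m58 ⊆ 11-010 [E]
  m61 ⊆ -11101 [E]
E = {-10100, -11101, 00-011, 000--1, 0011-0, 01100-, 11-010}

YES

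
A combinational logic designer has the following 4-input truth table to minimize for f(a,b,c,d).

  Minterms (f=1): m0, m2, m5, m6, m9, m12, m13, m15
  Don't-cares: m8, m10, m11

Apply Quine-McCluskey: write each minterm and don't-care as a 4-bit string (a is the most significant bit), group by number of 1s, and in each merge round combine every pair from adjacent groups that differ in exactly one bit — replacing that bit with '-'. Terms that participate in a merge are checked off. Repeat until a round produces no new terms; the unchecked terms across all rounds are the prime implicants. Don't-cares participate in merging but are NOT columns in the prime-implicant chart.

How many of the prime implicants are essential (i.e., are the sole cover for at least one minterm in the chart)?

size-2^0 implicants → 0000(✓)  0010(✓)  0101(✓)  0110(✓)  1000(✓)  1001(✓)  1010(✓)  1011(✓)  1100(✓)  1101(✓)  1111(✓)
size-2^1 implicants → -000(✓)  -010(✓)  -101  0-10  00-0(✓)  1-00(✓)  1-01(✓)  1-11(✓)  10-0(✓)  10-1(✓)  100-(✓)  101-(✓)  11-1(✓)  110-(✓)
size-2^2 implicants → -0-0  1--1  1-0-  10--
Unchecked terms (primes): -0-0, -101, 0-10, 1--1, 1-0-, 10--
Minterm coverage:
  m0 ⊆ -0-0 [E]
  m2 ⊆ -0-0,0-10
  m5 ⊆ -101 [E]
  m6 ⊆ 0-10 [E]
  m9 ⊆ 1--1,1-0-,10--
  m12 ⊆ 1-0- [E]
  m13 ⊆ -101,1--1,1-0-
  m15 ⊆ 1--1 [E]
E = {-0-0, -101, 0-10, 1--1, 1-0-}

5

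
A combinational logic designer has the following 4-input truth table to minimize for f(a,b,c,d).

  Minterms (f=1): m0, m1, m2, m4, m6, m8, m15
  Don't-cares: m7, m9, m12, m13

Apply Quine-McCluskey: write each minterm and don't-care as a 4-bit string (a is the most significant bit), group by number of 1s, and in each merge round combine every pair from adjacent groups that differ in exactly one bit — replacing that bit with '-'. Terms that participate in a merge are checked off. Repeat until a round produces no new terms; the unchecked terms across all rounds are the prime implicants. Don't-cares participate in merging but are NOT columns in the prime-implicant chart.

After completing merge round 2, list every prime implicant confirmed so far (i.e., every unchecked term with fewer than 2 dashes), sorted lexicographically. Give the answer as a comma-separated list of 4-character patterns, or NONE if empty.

size-2^0 implicants → 0000(✓)  0001(✓)  0010(✓)  0100(✓)  0110(✓)  0111(✓)  1000(✓)  1001(✓)  1100(✓)  1101(✓)  1111(✓)
size-2^1 implicants → -000(✓)  -001(✓)  -100(✓)  -111  0-00(✓)  0-10(✓)  00-0(✓)  000-(✓)  01-0(✓)  011-  1-00(✓)  1-01(✓)  100-(✓)  11-1  110-(✓)
size-2^2 implicants → --00  -00-  0--0  1-0-
Unchecked terms (primes): --00, -00-, -111, 0--0, 011-, 1-0-, 11-1

-111, 011-, 11-1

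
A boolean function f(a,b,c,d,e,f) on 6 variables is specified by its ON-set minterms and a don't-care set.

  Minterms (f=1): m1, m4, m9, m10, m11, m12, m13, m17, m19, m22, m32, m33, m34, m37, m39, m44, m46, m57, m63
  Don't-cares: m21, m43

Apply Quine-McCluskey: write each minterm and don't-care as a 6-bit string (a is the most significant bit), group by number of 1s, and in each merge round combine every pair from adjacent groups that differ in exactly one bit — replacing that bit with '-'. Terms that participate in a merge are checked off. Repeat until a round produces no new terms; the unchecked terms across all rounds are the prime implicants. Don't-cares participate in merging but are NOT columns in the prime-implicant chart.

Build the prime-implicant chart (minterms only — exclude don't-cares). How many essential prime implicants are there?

9

[col 0] 000001*, 000100*, 001001*, 001010*, 001011*, 001100*, 001101*, 010001*, 010011*, 010101*, 010110, 100000*, 100001*, 100010*, 100101*, 100111*, 101011*, 101100*, 101110*, 111001, 111111
[col 1] -00001, -01011, -01100, 0-0001, 00-001, 00-100, 001-01, 0010-1, 00101-, 00110-, 010-01, 0100-1, 100-01, 1000-0, 10000-, 1001-1, 1011-0
Prime implicants: -00001, -01011, -01100, 0-0001, 00-001, 00-100, 001-01, 0010-1, 00101-, 00110-, 010-01, 0100-1, 010110, 100-01, 1000-0, 10000-, 1001-1, 1011-0, 111001, 111111
PI chart (minterm → PIs covering it):
  1 | -00001,0-0001,00-001
  4 | 00-100  (sole → essential)
  9 | 00-001,001-01,0010-1
  10 | 00101-  (sole → essential)
  11 | -01011,0010-1,00101-
  12 | -01100,00-100,00110-
  13 | 001-01,00110-
  17 | 0-0001,010-01,0100-1
  19 | 0100-1  (sole → essential)
  22 | 010110  (sole → essential)
  32 | 1000-0,10000-
  33 | -00001,100-01,10000-
  34 | 1000-0  (sole → essential)
  37 | 100-01,1001-1
  39 | 1001-1  (sole → essential)
  44 | -01100,1011-0
  46 | 1011-0  (sole → essential)
  57 | 111001  (sole → essential)
  63 | 111111  (sole → essential)
Essential prime implicants: 00-100, 00101-, 0100-1, 010110, 1000-0, 1001-1, 1011-0, 111001, 111111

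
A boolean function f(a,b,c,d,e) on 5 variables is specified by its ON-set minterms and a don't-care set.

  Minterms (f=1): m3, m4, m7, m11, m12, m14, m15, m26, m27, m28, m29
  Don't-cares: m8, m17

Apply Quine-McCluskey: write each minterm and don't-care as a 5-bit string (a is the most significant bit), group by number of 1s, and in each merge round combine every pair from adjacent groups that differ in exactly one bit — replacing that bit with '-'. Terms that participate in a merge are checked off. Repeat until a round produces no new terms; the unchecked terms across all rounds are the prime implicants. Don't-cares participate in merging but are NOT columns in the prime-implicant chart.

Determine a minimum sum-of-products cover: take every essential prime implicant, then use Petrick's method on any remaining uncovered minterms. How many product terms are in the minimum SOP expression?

size-2^0 implicants → 00011(✓)  00100(✓)  00111(✓)  01000(✓)  01011(✓)  01100(✓)  01110(✓)  01111(✓)  10001  11010(✓)  11011(✓)  11100(✓)  11101(✓)
size-2^1 implicants → -1011  -1100  0-011(✓)  0-100  0-111(✓)  00-11(✓)  01-00  01-11(✓)  011-0  0111-  1101-  1110-
size-2^2 implicants → 0--11
Unchecked terms (primes): -1011, -1100, 0--11, 0-100, 01-00, 011-0, 0111-, 10001, 1101-, 1110-
Minterm coverage:
  m3 ⊆ 0--11 [E]
  m4 ⊆ 0-100 [E]
  m7 ⊆ 0--11 [E]
  m11 ⊆ -1011,0--11
  m12 ⊆ -1100,0-100,01-00,011-0
  m14 ⊆ 011-0,0111-
  m15 ⊆ 0--11,0111-
  m26 ⊆ 1101- [E]
  m27 ⊆ -1011,1101-
  m28 ⊆ -1100,1110-
  m29 ⊆ 1110- [E]
E = {0--11, 0-100, 1101-, 1110-}
Petrick residual → 011-0
Cover = a'de + a'cd'e' + a'bce' + abc'd + abcd'  |cover|=5

5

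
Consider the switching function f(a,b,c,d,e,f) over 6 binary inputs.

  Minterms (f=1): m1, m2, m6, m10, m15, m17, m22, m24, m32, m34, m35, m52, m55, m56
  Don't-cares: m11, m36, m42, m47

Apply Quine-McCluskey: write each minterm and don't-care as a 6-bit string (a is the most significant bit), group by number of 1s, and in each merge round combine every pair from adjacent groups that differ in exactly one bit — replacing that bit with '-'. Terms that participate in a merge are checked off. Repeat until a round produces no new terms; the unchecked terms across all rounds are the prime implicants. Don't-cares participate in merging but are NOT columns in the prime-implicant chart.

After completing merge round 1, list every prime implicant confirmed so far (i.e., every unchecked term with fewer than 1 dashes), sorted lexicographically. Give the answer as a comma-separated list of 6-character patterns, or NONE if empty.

[col 0] 000001*, 000010*, 000110*, 001010*, 001011*, 001111*, 010001*, 010110*, 011000*, 100000*, 100010*, 100011*, 100100*, 101010*, 101111*, 110100*, 110111, 111000*
[col 1] -00010*, -01010*, -01111, -11000, 0-0001, 0-0110, 00-010*, 000-10, 001-11, 00101-, 1-0100, 10-010*, 100-00, 1000-0, 10001-
[col 2] -0-010
Prime implicants: -0-010, -01111, -11000, 0-0001, 0-0110, 000-10, 001-11, 00101-, 1-0100, 100-00, 1000-0, 10001-, 110111

110111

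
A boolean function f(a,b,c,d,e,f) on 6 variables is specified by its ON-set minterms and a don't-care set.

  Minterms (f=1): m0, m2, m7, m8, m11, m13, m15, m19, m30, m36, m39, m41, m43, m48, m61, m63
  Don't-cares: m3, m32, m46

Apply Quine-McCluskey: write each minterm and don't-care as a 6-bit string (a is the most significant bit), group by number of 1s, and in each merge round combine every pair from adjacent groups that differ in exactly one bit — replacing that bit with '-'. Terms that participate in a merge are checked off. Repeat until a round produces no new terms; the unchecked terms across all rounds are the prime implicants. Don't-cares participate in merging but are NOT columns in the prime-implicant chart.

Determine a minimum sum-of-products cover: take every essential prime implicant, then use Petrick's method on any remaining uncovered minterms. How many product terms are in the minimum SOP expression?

size-2^0 implicants → 000000(✓)  000010(✓)  000011(✓)  000111(✓)  001000(✓)  001011(✓)  001101(✓)  001111(✓)  010011(✓)  011110  100000(✓)  100100(✓)  100111(✓)  101001(✓)  101011(✓)  101110  110000(✓)  111101(✓)  111111(✓)
size-2^1 implicants → -00000  -00111  -01011  0-0011  00-000  00-011(✓)  00-111(✓)  000-11(✓)  0000-0  00001-  001-11(✓)  0011-1  1-0000  100-00  1010-1  1111-1
size-2^2 implicants → 00--11
Unchecked terms (primes): -00000, -00111, -01011, 0-0011, 00--11, 00-000, 0000-0, 00001-, 0011-1, 011110, 1-0000, 100-00, 1010-1, 101110, 1111-1
Minterm coverage:
  m0 ⊆ -00000,00-000,0000-0
  m2 ⊆ 0000-0,00001-
  m7 ⊆ -00111,00--11
  m8 ⊆ 00-000 [E]
  m11 ⊆ -01011,00--11
  m13 ⊆ 0011-1 [E]
  m15 ⊆ 00--11,0011-1
  m19 ⊆ 0-0011 [E]
  m30 ⊆ 011110 [E]
  m36 ⊆ 100-00 [E]
  m39 ⊆ -00111 [E]
  m41 ⊆ 1010-1 [E]
  m43 ⊆ -01011,1010-1
  m48 ⊆ 1-0000 [E]
  m61 ⊆ 1111-1 [E]
  m63 ⊆ 1111-1 [E]
E = {-00111, 0-0011, 00-000, 0011-1, 011110, 1-0000, 100-00, 1010-1, 1111-1}
Petrick residual → -01011, 0000-0
Cover = b'c'def + b'cd'ef + a'c'd'ef + a'b'd'e'f' + a'b'c'd'f' + a'b'cdf + a'bcdef' + ac'd'e'f' + ab'c'e'f' + ab'cd'f + abcdf  |cover|=11

11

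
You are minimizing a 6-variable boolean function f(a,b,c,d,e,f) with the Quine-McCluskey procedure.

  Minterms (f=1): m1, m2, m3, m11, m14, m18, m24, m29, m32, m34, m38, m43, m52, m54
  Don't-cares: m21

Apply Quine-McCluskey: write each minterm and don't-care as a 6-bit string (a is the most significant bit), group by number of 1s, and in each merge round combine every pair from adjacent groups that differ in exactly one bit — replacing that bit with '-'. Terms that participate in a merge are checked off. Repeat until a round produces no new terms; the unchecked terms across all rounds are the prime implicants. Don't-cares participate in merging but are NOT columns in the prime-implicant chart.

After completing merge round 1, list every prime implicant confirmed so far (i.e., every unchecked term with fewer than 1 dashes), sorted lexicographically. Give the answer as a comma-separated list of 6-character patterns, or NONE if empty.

001110, 011000

Round 0: 000001✓ 000010✓ 000011✓ 001011✓ 001110 010010✓ 010101✓ 011000 011101✓ 100000✓ 100010✓ 100110✓ 101011✓ 110100✓ 110110✓
Round 1: -00010 -01011 0-0010 00-011 0000-1 00001- 01-101 1-0110 100-10 1000-0 1101-0
PIs = {-00010, -01011, 0-0010, 00-011, 0000-1, 00001-, 001110, 01-101, 011000, 1-0110, 100-10, 1000-0, 1101-0}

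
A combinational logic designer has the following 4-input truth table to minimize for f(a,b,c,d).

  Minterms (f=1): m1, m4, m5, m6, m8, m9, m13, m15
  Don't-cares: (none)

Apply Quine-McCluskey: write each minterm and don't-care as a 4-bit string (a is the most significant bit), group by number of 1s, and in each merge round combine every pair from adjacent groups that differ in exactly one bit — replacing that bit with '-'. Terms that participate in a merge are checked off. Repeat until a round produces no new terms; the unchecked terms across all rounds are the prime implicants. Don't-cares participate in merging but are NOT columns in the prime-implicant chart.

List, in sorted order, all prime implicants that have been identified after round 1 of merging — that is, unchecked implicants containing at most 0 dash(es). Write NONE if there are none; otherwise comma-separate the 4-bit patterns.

[col 0] 0001*, 0100*, 0101*, 0110*, 1000*, 1001*, 1101*, 1111*
[col 1] -001*, -101*, 0-01*, 01-0, 010-, 1-01*, 100-, 11-1
[col 2] --01
Prime implicants: --01, 01-0, 010-, 100-, 11-1

NONE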